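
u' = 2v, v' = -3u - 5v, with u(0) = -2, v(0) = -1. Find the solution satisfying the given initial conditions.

u(t) = -8e^(-2t) + 6e^(-3t), v(t) = 8e^(-2t) - 9e^(-3t)

Coefficient matrix A = [[0, 2], [-3, -5]].
Characteristic polynomial det(A - λI) = λ^2 + 5λ + 6 = 0.
Eigenvalues λ = -2, -3.
For λ=-2: (A-λI) row 1 is [2, 2], so an eigenvector is (1, -1).
For λ=-3: (A-λI) row 1 is [3, 2], so an eigenvector is (-2, 3).
General solution: K_1e^(-2t)(1,-1) + K_2e^(-3t)(-2,3).
Applying u(0)=-2, v(0)=-1 gives K_1=-8, K_2=-3.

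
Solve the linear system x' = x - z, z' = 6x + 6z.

x(t) = -c_1e^(3t) + c_2e^(4t), z(t) = 2c_1e^(3t) - 3c_2e^(4t)

Coefficient matrix A = [[1, -1], [6, 6]].
Characteristic polynomial det(A - λI) = λ^2 - 7λ + 12 = 0.
Eigenvalues λ = 3, 4.
For λ=3: (A-λI) row 1 is [-2, -1], so an eigenvector is (-1, 2).
For λ=4: (A-λI) row 1 is [-3, -1], so an eigenvector is (1, -3).
General solution: c_1e^(3t)(-1,2) + c_2e^(4t)(1,-3).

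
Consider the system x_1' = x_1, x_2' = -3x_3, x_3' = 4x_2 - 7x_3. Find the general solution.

x_1(t) = C_1e^(t), x_2(t) = C_2e^(-3t) + 3C_3e^(-4t), x_3(t) = C_2e^(-3t) + 4C_3e^(-4t)

Coefficient matrix A = [[1, 0, 0], [0, 0, -3], [0, 4, -7]].
det(A - λI) = 0 gives eigenvalues λ = 1, -3, -4.
For λ=1: eigenvector (1,0,0).
For λ=-3: eigenvector (0,1,1).
For λ=-4: eigenvector (0,3,4).
General solution: C_1e^(t)(1,0,0) + C_2e^(-3t)(0,1,1) + C_3e^(-4t)(0,3,4).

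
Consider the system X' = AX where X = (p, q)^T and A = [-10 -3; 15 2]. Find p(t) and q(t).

p(t) = C_1e^(-4t)sin(3t) - C_2e^(-4t)cos(3t), q(t) = -2C_1e^(-4t)sin(3t) - C_1e^(-4t)cos(3t) - C_2e^(-4t)sin(3t) + 2C_2e^(-4t)cos(3t)

Coefficient matrix A = [[-10, -3], [15, 2]].
Characteristic polynomial det(A - λI) = λ^2 + 8λ + 25 = 0.
Eigenvalues λ = -4 ± 3i (complex conjugate pair).
For λ=-4+3i: an eigenvector is (0,-1) - i(1,-2) = (0 - i, -1 + 2i).
A real fundamental pair from Re and Im of e^((-4+3i)t)v: X_1 = e^(-4t)(cos(3t)·(0,-1) + sin(3t)·(1,-2)), X_2 = e^(-4t)(sin(3t)·(0,-1) - cos(3t)·(1,-2)).
General solution: C_1X_1 + C_2X_2.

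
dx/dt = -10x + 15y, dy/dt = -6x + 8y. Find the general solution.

x(t) = -2c_1e^(-t)sin(3t) - c_1e^(-t)cos(3t) - c_2e^(-t)sin(3t) + 2c_2e^(-t)cos(3t), y(t) = -c_1e^(-t)sin(3t) - c_1e^(-t)cos(3t) - c_2e^(-t)sin(3t) + c_2e^(-t)cos(3t)

Coefficient matrix A = [[-10, 15], [-6, 8]].
Characteristic polynomial det(A - λI) = λ^2 + 2λ + 10 = 0.
Eigenvalues λ = -1 ± 3i (complex conjugate pair).
For λ=-1+3i: an eigenvector is (-1,-1) - i(-2,-1) = (-1 + 2i, -1 + i).
A real fundamental pair from Re and Im of e^((-1+3i)t)v: X_1 = e^(-t)(cos(3t)·(-1,-1) + sin(3t)·(-2,-1)), X_2 = e^(-t)(sin(3t)·(-1,-1) - cos(3t)·(-2,-1)).
General solution: c_1X_1 + c_2X_2.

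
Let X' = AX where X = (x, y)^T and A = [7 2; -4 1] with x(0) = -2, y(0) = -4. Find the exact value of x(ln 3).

A = [[7,2],[-4,1]]; eigenvalues λ = 5, 3.
Eigenvectors: (1,-1) for λ=5, (1,-2) for λ=3.
From the initial condition, c_1 = -8, c_2 = 6.
x(ln 3) = (-8)(3^5)(1) + (6)(3^3)(1) = -1782.

-1782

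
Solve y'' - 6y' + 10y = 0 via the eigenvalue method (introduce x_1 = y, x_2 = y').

Let x_1 = y, x_2 = y'. Then x_1' = x_2 and x_2' = -10x_1 + 6x_2.
A = [[0,1],[-10,6]]; det(A-λI) = λ^2 - 6λ + 10.
Eigenvalues λ = 3 ± i.

y(t) = c_1e^(3t)cos(t) + c_2e^(3t)sin(t)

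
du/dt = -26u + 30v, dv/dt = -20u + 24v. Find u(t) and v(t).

Coefficient matrix A = [[-26, 30], [-20, 24]].
Characteristic polynomial det(A - λI) = λ^2 + 2λ - 24 = 0.
Eigenvalues λ = -6, 4.
For λ=-6: (A-λI) row 1 is [-20, 30], so an eigenvector is (3, 2).
For λ=4: (A-λI) row 1 is [-30, 30], so an eigenvector is (-1, -1).
General solution: C_1e^(-6t)(3,2) + C_2e^(4t)(-1,-1).

u(t) = 3C_1e^(-6t) - C_2e^(4t), v(t) = 2C_1e^(-6t) - C_2e^(4t)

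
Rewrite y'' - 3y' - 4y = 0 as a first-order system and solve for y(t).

y(t) = C_1e^(-t) + C_2e^(4t)

Let x_1 = y, x_2 = y'. Then x_1' = x_2 and x_2' = 4x_1 + 3x_2.
A = [[0,1],[4,3]]; det(A-λI) = λ^2 - 3λ - 4.
Eigenvalues λ = -1, 4 with eigenvectors (1,-1), (1,4).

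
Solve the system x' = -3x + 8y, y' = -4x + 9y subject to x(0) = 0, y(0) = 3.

Coefficient matrix A = [[-3, 8], [-4, 9]].
Characteristic polynomial det(A - λI) = λ^2 - 6λ + 5 = 0.
Eigenvalues λ = 5, 1.
For λ=5: (A-λI) row 1 is [-8, 8], so an eigenvector is (-1, -1).
For λ=1: (A-λI) row 1 is [-4, 8], so an eigenvector is (2, 1).
General solution: c_1e^(5t)(-1,-1) + c_2e^(t)(2,1).
Applying x(0)=0, y(0)=3 gives c_1=-6, c_2=-3.

x(t) = 6e^(5t) - 6e^(t), y(t) = 6e^(5t) - 3e^(t)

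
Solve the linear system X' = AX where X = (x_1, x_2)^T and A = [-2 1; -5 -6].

x_1(t) = C_1e^(-4t)cos(t) + C_2e^(-4t)sin(t), x_2(t) = -C_1e^(-4t)sin(t) - 2C_1e^(-4t)cos(t) - 2C_2e^(-4t)sin(t) + C_2e^(-4t)cos(t)

Coefficient matrix A = [[-2, 1], [-5, -6]].
Characteristic polynomial det(A - λI) = λ^2 + 8λ + 17 = 0.
Eigenvalues λ = -4 ± i (complex conjugate pair).
For λ=-4+i: an eigenvector is (1,-2) - i(0,-1) = (1, -2 + i).
A real fundamental pair from Re and Im of e^((-4+i)t)v: X_1 = e^(-4t)(cos(t)·(1,-2) + sin(t)·(0,-1)), X_2 = e^(-4t)(sin(t)·(1,-2) - cos(t)·(0,-1)).
General solution: C_1X_1 + C_2X_2.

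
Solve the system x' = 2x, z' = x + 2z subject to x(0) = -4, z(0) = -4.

Coefficient matrix A = [[2, 0], [1, 2]].
Characteristic polynomial det(A - λI) = λ^2 - 4λ + 4 = 0.
Single eigenvalue λ = 2 with algebraic multiplicity 2.
Eigenvector v = (0,-1); generalized eigenvector w with (A-λI)w=v is (-1,3).
General solution: e^(2t)[C_1·v + C_2·(t·v + w)].
Applying x(0)=-4, z(0)=-4 gives C_1=16, C_2=4.

x(t) = -4e^(2t), z(t) = -4te^(2t) - 4e^(2t)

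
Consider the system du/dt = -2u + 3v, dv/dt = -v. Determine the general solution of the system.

Coefficient matrix A = [[-2, 3], [0, -1]].
Characteristic polynomial det(A - λI) = λ^2 + 3λ + 2 = 0.
Eigenvalues λ = -1, -2.
For λ=-1: (A-λI) row 1 is [-1, 3], so an eigenvector is (3, 1).
For λ=-2: (A-λI) row 1 is [0, 3], so an eigenvector is (1, 0).
General solution: c_1e^(-t)(3,1) + c_2e^(-2t)(1,0).

u(t) = 3c_1e^(-t) + c_2e^(-2t), v(t) = c_1e^(-t)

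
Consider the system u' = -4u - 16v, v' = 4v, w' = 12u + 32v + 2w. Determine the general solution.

u(t) = -2K_2e^(4t) + K_3e^(-4t), v(t) = K_2e^(4t), w(t) = K_1e^(2t) + 4K_2e^(4t) - 2K_3e^(-4t)

Coefficient matrix A = [[-4, -16, 0], [0, 4, 0], [12, 32, 2]].
det(A - λI) = 0 gives eigenvalues λ = 2, 4, -4.
For λ=2: eigenvector (0,0,1).
For λ=4: eigenvector (-2,1,4).
For λ=-4: eigenvector (1,0,-2).
General solution: K_1e^(2t)(0,0,1) + K_2e^(4t)(-2,1,4) + K_3e^(-4t)(1,0,-2).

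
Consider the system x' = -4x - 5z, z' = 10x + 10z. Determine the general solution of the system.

Coefficient matrix A = [[-4, -5], [10, 10]].
Characteristic polynomial det(A - λI) = λ^2 - 6λ + 10 = 0.
Eigenvalues λ = 3 ± i (complex conjugate pair).
For λ=3+i: an eigenvector is (-2,3) - i(-1,1) = (-2 + i, 3 - i).
A real fundamental pair from Re and Im of e^((3+i)t)v: X_1 = e^(3t)(cos(t)·(-2,3) + sin(t)·(-1,1)), X_2 = e^(3t)(sin(t)·(-2,3) - cos(t)·(-1,1)).
General solution: c_1X_1 + c_2X_2.

x(t) = -c_1e^(3t)sin(t) - 2c_1e^(3t)cos(t) - 2c_2e^(3t)sin(t) + c_2e^(3t)cos(t), z(t) = c_1e^(3t)sin(t) + 3c_1e^(3t)cos(t) + 3c_2e^(3t)sin(t) - c_2e^(3t)cos(t)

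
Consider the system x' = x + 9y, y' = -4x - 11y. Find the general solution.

Coefficient matrix A = [[1, 9], [-4, -11]].
Characteristic polynomial det(A - λI) = λ^2 + 10λ + 25 = 0.
Single eigenvalue λ = -5 with algebraic multiplicity 2.
Eigenvector v = (3,-2); generalized eigenvector w with (A-λI)w=v is (2,-1).
General solution: e^(-5t)[C_1·v + C_2·(t·v + w)].

x(t) = 3C_1e^(-5t) + 3C_2te^(-5t) + 2C_2e^(-5t), y(t) = -2C_1e^(-5t) - 2C_2te^(-5t) - C_2e^(-5t)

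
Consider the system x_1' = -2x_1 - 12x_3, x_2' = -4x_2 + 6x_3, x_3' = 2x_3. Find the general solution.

x_1(t) = C_1e^(-2t) - 3C_3e^(2t), x_2(t) = -C_2e^(-4t) + C_3e^(2t), x_3(t) = C_3e^(2t)

Coefficient matrix A = [[-2, 0, -12], [0, -4, 6], [0, 0, 2]].
det(A - λI) = 0 gives eigenvalues λ = -2, -4, 2.
For λ=-2: eigenvector (1,0,0).
For λ=-4: eigenvector (0,-1,0).
For λ=2: eigenvector (-3,1,1).
General solution: C_1e^(-2t)(1,0,0) + C_2e^(-4t)(0,-1,0) + C_3e^(2t)(-3,1,1).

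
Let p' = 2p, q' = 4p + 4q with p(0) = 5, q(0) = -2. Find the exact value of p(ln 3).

A = [[2,0],[4,4]]; eigenvalues λ = 2, 4.
Eigenvectors: (1,-2) for λ=2, (0,1) for λ=4.
From the initial condition, c_1 = 5, c_2 = 8.
p(ln 3) = (5)(3^2)(1) + (8)(3^4)(0) = 45.

45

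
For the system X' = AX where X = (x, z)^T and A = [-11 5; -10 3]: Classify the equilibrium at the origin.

stable spiral

A = [[-11,5],[-10,3]]; det(A-λI) = λ^2 + 8λ + 17.
λ = -4 ± i: negative real part.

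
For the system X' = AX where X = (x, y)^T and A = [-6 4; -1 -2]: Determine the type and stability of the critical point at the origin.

A = [[-6,4],[-1,-2]]; det(A-λI) = λ^2 + 8λ + 16.
repeated λ = -4 with a single eigenvector.

stable improper node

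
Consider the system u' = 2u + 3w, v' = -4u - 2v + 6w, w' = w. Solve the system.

Coefficient matrix A = [[2, 0, 3], [-4, -2, 6], [0, 0, 1]].
det(A - λI) = 0 gives eigenvalues λ = 2, -2, 1.
For λ=2: eigenvector (1,-1,0).
For λ=-2: eigenvector (0,1,0).
For λ=1: eigenvector (-3,6,1).
General solution: C_1e^(2t)(1,-1,0) + C_2e^(-2t)(0,1,0) + C_3e^(t)(-3,6,1).

u(t) = C_1e^(2t) - 3C_3e^(t), v(t) = -C_1e^(2t) + C_2e^(-2t) + 6C_3e^(t), w(t) = C_3e^(t)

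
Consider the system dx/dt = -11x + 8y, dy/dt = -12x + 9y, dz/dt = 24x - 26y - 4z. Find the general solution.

x(t) = C_1e^(-3t) + 2C_3e^(t), y(t) = C_1e^(-3t) + 3C_3e^(t), z(t) = -2C_1e^(-3t) + C_2e^(-4t) - 6C_3e^(t)

Coefficient matrix A = [[-11, 8, 0], [-12, 9, 0], [24, -26, -4]].
det(A - λI) = 0 gives eigenvalues λ = -3, -4, 1.
For λ=-3: eigenvector (1,1,-2).
For λ=-4: eigenvector (0,0,1).
For λ=1: eigenvector (2,3,-6).
General solution: C_1e^(-3t)(1,1,-2) + C_2e^(-4t)(0,0,1) + C_3e^(t)(2,3,-6).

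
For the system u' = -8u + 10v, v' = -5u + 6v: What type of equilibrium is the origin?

stable spiral

A = [[-8,10],[-5,6]]; det(A-λI) = λ^2 + 2λ + 2.
λ = -1 ± i: negative real part.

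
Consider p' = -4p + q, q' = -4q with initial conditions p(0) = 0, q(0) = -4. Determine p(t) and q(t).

Coefficient matrix A = [[-4, 1], [0, -4]].
Characteristic polynomial det(A - λI) = λ^2 + 8λ + 16 = 0.
Single eigenvalue λ = -4 with algebraic multiplicity 2.
Eigenvector v = (-1,0); generalized eigenvector w with (A-λI)w=v is (1,-1).
General solution: e^(-4t)[c_1·v + c_2·(t·v + w)].
Applying p(0)=0, q(0)=-4 gives c_1=4, c_2=4.

p(t) = -4te^(-4t), q(t) = -4e^(-4t)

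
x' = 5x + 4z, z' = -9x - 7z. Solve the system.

x(t) = 2C_1e^(-t) + 2C_2te^(-t) - C_2e^(-t), z(t) = -3C_1e^(-t) - 3C_2te^(-t) + 2C_2e^(-t)

Coefficient matrix A = [[5, 4], [-9, -7]].
Characteristic polynomial det(A - λI) = λ^2 + 2λ + 1 = 0.
Single eigenvalue λ = -1 with algebraic multiplicity 2.
Eigenvector v = (2,-3); generalized eigenvector w with (A-λI)w=v is (-1,2).
General solution: e^(-t)[C_1·v + C_2·(t·v + w)].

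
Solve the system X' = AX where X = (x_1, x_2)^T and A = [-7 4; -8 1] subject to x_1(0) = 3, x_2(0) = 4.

Coefficient matrix A = [[-7, 4], [-8, 1]].
Characteristic polynomial det(A - λI) = λ^2 + 6λ + 25 = 0.
Eigenvalues λ = -3 ± 4i (complex conjugate pair).
For λ=-3+4i: an eigenvector is (-1,-1) - i(0,1) = (-1, -1 - i).
A real fundamental pair from Re and Im of e^((-3+4i)t)v: X_1 = e^(-3t)(cos(4t)·(-1,-1) + sin(4t)·(0,1)), X_2 = e^(-3t)(sin(4t)·(-1,-1) - cos(4t)·(0,1)).
General solution: K_1X_1 + K_2X_2.
Applying x_1(0)=3, x_2(0)=4 gives K_1=-3, K_2=-1.

x_1(t) = e^(-3t)sin(4t) + 3e^(-3t)cos(4t), x_2(t) = -2e^(-3t)sin(4t) + 4e^(-3t)cos(4t)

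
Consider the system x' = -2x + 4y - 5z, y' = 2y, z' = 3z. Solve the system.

x(t) = c_1e^(3t) + c_2e^(2t) + c_3e^(-2t), y(t) = c_2e^(2t), z(t) = -c_1e^(3t)

Coefficient matrix A = [[-2, 4, -5], [0, 2, 0], [0, 0, 3]].
det(A - λI) = 0 gives eigenvalues λ = 3, 2, -2.
For λ=3: eigenvector (1,0,-1).
For λ=2: eigenvector (1,1,0).
For λ=-2: eigenvector (1,0,0).
General solution: c_1e^(3t)(1,0,-1) + c_2e^(2t)(1,1,0) + c_3e^(-2t)(1,0,0).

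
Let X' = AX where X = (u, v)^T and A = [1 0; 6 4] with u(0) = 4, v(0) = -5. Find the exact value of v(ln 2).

32

A = [[1,0],[6,4]]; eigenvalues λ = 4, 1.
Eigenvectors: (0,-1) for λ=4, (1,-2) for λ=1.
From the initial condition, c_1 = -3, c_2 = 4.
v(ln 2) = (-3)(2^4)(-1) + (4)(2^1)(-2) = 32.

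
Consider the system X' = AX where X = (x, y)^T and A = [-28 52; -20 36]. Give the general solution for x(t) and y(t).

x(t) = 3K_1e^(4t)sin(4t) - 2K_1e^(4t)cos(4t) - 2K_2e^(4t)sin(4t) - 3K_2e^(4t)cos(4t), y(t) = 2K_1e^(4t)sin(4t) - K_1e^(4t)cos(4t) - K_2e^(4t)sin(4t) - 2K_2e^(4t)cos(4t)

Coefficient matrix A = [[-28, 52], [-20, 36]].
Characteristic polynomial det(A - λI) = λ^2 - 8λ + 32 = 0.
Eigenvalues λ = 4 ± 4i (complex conjugate pair).
For λ=4+4i: an eigenvector is (-2,-1) - i(3,2) = (-2 - 3i, -1 - 2i).
A real fundamental pair from Re and Im of e^((4+4i)t)v: X_1 = e^(4t)(cos(4t)·(-2,-1) + sin(4t)·(3,2)), X_2 = e^(4t)(sin(4t)·(-2,-1) - cos(4t)·(3,2)).
General solution: K_1X_1 + K_2X_2.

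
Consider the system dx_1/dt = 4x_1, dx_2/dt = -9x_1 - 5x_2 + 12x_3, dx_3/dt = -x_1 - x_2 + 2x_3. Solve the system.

Coefficient matrix A = [[4, 0, 0], [-9, -5, 12], [-1, -1, 2]].
det(A - λI) = 0 gives eigenvalues λ = -1, -2, 4.
For λ=-1: eigenvector (0,3,1).
For λ=-2: eigenvector (0,4,1).
For λ=4: eigenvector (1,-1,0).
General solution: C_1e^(-t)(0,3,1) + C_2e^(-2t)(0,4,1) + C_3e^(4t)(1,-1,0).

x_1(t) = C_3e^(4t), x_2(t) = 3C_1e^(-t) + 4C_2e^(-2t) - C_3e^(4t), x_3(t) = C_1e^(-t) + C_2e^(-2t)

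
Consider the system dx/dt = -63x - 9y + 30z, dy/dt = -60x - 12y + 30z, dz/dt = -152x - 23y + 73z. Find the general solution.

x(t) = 2C_1e^(3t) + 3C_2e^(-2t) + C_3e^(-3t), y(t) = 2C_1e^(3t) + 3C_2e^(-2t), z(t) = 5C_1e^(3t) + 7C_2e^(-2t) + 2C_3e^(-3t)

Coefficient matrix A = [[-63, -9, 30], [-60, -12, 30], [-152, -23, 73]].
det(A - λI) = 0 gives eigenvalues λ = 3, -2, -3.
For λ=3: eigenvector (2,2,5).
For λ=-2: eigenvector (3,3,7).
For λ=-3: eigenvector (1,0,2).
General solution: C_1e^(3t)(2,2,5) + C_2e^(-2t)(3,3,7) + C_3e^(-3t)(1,0,2).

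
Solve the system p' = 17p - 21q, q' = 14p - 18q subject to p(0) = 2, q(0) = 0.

p(t) = 6e^(3t) - 4e^(-4t), q(t) = 4e^(3t) - 4e^(-4t)

Coefficient matrix A = [[17, -21], [14, -18]].
Characteristic polynomial det(A - λI) = λ^2 + λ - 12 = 0.
Eigenvalues λ = -4, 3.
For λ=-4: (A-λI) row 1 is [21, -21], so an eigenvector is (1, 1).
For λ=3: (A-λI) row 1 is [14, -21], so an eigenvector is (3, 2).
General solution: C_1e^(-4t)(1,1) + C_2e^(3t)(3,2).
Applying p(0)=2, q(0)=0 gives C_1=-4, C_2=2.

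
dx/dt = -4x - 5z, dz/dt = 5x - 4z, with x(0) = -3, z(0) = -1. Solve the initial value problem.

Coefficient matrix A = [[-4, -5], [5, -4]].
Characteristic polynomial det(A - λI) = λ^2 + 8λ + 41 = 0.
Eigenvalues λ = -4 ± 5i (complex conjugate pair).
For λ=-4+5i: an eigenvector is (0,1) - i(-1,0) = (0 + i, 1).
A real fundamental pair from Re and Im of e^((-4+5i)t)v: X_1 = e^(-4t)(cos(5t)·(0,1) + sin(5t)·(-1,0)), X_2 = e^(-4t)(sin(5t)·(0,1) - cos(5t)·(-1,0)).
General solution: K_1X_1 + K_2X_2.
Applying x(0)=-3, z(0)=-1 gives K_1=-1, K_2=-3.

x(t) = e^(-4t)sin(5t) - 3e^(-4t)cos(5t), z(t) = -3e^(-4t)sin(5t) - e^(-4t)cos(5t)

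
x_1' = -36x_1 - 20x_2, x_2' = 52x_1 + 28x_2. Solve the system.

Coefficient matrix A = [[-36, -20], [52, 28]].
Characteristic polynomial det(A - λI) = λ^2 + 8λ + 32 = 0.
Eigenvalues λ = -4 ± 4i (complex conjugate pair).
For λ=-4+4i: an eigenvector is (2,-3) - i(-1,2) = (2 + i, -3 - 2i).
A real fundamental pair from Re and Im of e^((-4+4i)t)v: X_1 = e^(-4t)(cos(4t)·(2,-3) + sin(4t)·(-1,2)), X_2 = e^(-4t)(sin(4t)·(2,-3) - cos(4t)·(-1,2)).
General solution: K_1X_1 + K_2X_2.

x_1(t) = -K_1e^(-4t)sin(4t) + 2K_1e^(-4t)cos(4t) + 2K_2e^(-4t)sin(4t) + K_2e^(-4t)cos(4t), x_2(t) = 2K_1e^(-4t)sin(4t) - 3K_1e^(-4t)cos(4t) - 3K_2e^(-4t)sin(4t) - 2K_2e^(-4t)cos(4t)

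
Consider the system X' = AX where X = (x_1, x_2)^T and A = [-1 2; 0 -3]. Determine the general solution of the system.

x_1(t) = c_1e^(-3t) + c_2e^(-t), x_2(t) = -c_1e^(-3t)

Coefficient matrix A = [[-1, 2], [0, -3]].
Characteristic polynomial det(A - λI) = λ^2 + 4λ + 3 = 0.
Eigenvalues λ = -3, -1.
For λ=-3: (A-λI) row 1 is [2, 2], so an eigenvector is (1, -1).
For λ=-1: (A-λI) row 1 is [0, 2], so an eigenvector is (1, 0).
General solution: c_1e^(-3t)(1,-1) + c_2e^(-t)(1,0).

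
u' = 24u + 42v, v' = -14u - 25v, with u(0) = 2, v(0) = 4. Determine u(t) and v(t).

Coefficient matrix A = [[24, 42], [-14, -25]].
Characteristic polynomial det(A - λI) = λ^2 + λ - 12 = 0.
Eigenvalues λ = -4, 3.
For λ=-4: (A-λI) row 1 is [28, 42], so an eigenvector is (-3, 2).
For λ=3: (A-λI) row 1 is [21, 42], so an eigenvector is (2, -1).
General solution: K_1e^(-4t)(-3,2) + K_2e^(3t)(2,-1).
Applying u(0)=2, v(0)=4 gives K_1=10, K_2=16.

u(t) = 32e^(3t) - 30e^(-4t), v(t) = -16e^(3t) + 20e^(-4t)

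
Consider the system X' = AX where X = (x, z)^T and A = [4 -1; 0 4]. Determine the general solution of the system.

Coefficient matrix A = [[4, -1], [0, 4]].
Characteristic polynomial det(A - λI) = λ^2 - 8λ + 16 = 0.
Single eigenvalue λ = 4 with algebraic multiplicity 2.
Eigenvector v = (1,0); generalized eigenvector w with (A-λI)w=v is (1,-1).
General solution: e^(4t)[K_1·v + K_2·(t·v + w)].

x(t) = K_1e^(4t) + K_2te^(4t) + K_2e^(4t), z(t) = -K_2e^(4t)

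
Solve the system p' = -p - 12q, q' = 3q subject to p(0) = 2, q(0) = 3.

Coefficient matrix A = [[-1, -12], [0, 3]].
Characteristic polynomial det(A - λI) = λ^2 - 2λ - 3 = 0.
Eigenvalues λ = 3, -1.
For λ=3: (A-λI) row 1 is [-4, -12], so an eigenvector is (3, -1).
For λ=-1: (A-λI) row 1 is [0, -12], so an eigenvector is (-1, 0).
General solution: C_1e^(3t)(3,-1) + C_2e^(-t)(-1,0).
Applying p(0)=2, q(0)=3 gives C_1=-3, C_2=-11.

p(t) = -9e^(3t) + 11e^(-t), q(t) = 3e^(3t)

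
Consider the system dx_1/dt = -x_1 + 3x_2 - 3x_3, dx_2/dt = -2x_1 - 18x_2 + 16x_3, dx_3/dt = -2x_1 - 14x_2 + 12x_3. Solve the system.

Coefficient matrix A = [[-1, 3, -3], [-2, -18, 16], [-2, -14, 12]].
det(A - λI) = 0 gives eigenvalues λ = -1, -4, -2.
For λ=-1: eigenvector (1,-2,-2).
For λ=-4: eigenvector (-1,7,6).
For λ=-2: eigenvector (0,1,1).
General solution: K_1e^(-t)(1,-2,-2) + K_2e^(-4t)(-1,7,6) + K_3e^(-2t)(0,1,1).

x_1(t) = K_1e^(-t) - K_2e^(-4t), x_2(t) = -2K_1e^(-t) + 7K_2e^(-4t) + K_3e^(-2t), x_3(t) = -2K_1e^(-t) + 6K_2e^(-4t) + K_3e^(-2t)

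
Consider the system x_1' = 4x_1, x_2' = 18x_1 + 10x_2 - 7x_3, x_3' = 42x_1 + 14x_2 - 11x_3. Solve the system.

x_1(t) = K_1e^(4t), x_2(t) = -3K_1e^(4t) + K_2e^(-4t) - K_3e^(3t), x_3(t) = 2K_2e^(-4t) - K_3e^(3t)

Coefficient matrix A = [[4, 0, 0], [18, 10, -7], [42, 14, -11]].
det(A - λI) = 0 gives eigenvalues λ = 4, -4, 3.
For λ=4: eigenvector (1,-3,0).
For λ=-4: eigenvector (0,1,2).
For λ=3: eigenvector (0,-1,-1).
General solution: K_1e^(4t)(1,-3,0) + K_2e^(-4t)(0,1,2) + K_3e^(3t)(0,-1,-1).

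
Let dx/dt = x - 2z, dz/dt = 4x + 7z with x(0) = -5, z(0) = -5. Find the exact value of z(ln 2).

-520

A = [[1,-2],[4,7]]; eigenvalues λ = 5, 3.
Eigenvectors: (-1,2) for λ=5, (1,-1) for λ=3.
From the initial condition, c_1 = -10, c_2 = -15.
z(ln 2) = (-10)(2^5)(2) + (-15)(2^3)(-1) = -520.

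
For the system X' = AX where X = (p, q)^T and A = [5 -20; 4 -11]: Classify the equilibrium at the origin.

A = [[5,-20],[4,-11]]; det(A-λI) = λ^2 + 6λ + 25.
λ = -3 ± 4i: negative real part.

stable spiral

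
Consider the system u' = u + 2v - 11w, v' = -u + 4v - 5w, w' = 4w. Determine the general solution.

Coefficient matrix A = [[1, 2, -11], [-1, 4, -5], [0, 0, 4]].
det(A - λI) = 0 gives eigenvalues λ = 2, 3, 4.
For λ=2: eigenvector (2,1,0).
For λ=3: eigenvector (1,1,0).
For λ=4: eigenvector (-5,-2,1).
General solution: K_1e^(2t)(2,1,0) + K_2e^(3t)(1,1,0) + K_3e^(4t)(-5,-2,1).

u(t) = 2K_1e^(2t) + K_2e^(3t) - 5K_3e^(4t), v(t) = K_1e^(2t) + K_2e^(3t) - 2K_3e^(4t), w(t) = K_3e^(4t)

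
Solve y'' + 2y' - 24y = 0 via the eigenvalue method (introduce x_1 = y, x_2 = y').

y(t) = K_1e^(4t) + K_2e^(-6t)

Let x_1 = y, x_2 = y'. Then x_1' = x_2 and x_2' = 24x_1 - 2x_2.
A = [[0,1],[24,-2]]; det(A-λI) = λ^2 + 2λ - 24.
Eigenvalues λ = 4, -6 with eigenvectors (1,4), (1,-6).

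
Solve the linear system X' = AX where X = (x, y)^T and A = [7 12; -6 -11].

x(t) = 2C_1e^(t) + C_2e^(-5t), y(t) = -C_1e^(t) - C_2e^(-5t)

Coefficient matrix A = [[7, 12], [-6, -11]].
Characteristic polynomial det(A - λI) = λ^2 + 4λ - 5 = 0.
Eigenvalues λ = 1, -5.
For λ=1: (A-λI) row 1 is [6, 12], so an eigenvector is (2, -1).
For λ=-5: (A-λI) row 1 is [12, 12], so an eigenvector is (1, -1).
General solution: C_1e^(t)(2,-1) + C_2e^(-5t)(1,-1).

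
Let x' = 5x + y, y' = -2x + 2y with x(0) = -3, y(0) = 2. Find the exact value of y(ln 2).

A = [[5,1],[-2,2]]; eigenvalues λ = 3, 4.
Eigenvectors: (1,-2) for λ=3, (-1,1) for λ=4.
From the initial condition, c_1 = 1, c_2 = 4.
y(ln 2) = (1)(2^3)(-2) + (4)(2^4)(1) = 48.

48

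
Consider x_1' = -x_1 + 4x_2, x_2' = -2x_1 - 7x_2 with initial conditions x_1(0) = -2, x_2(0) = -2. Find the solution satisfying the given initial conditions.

Coefficient matrix A = [[-1, 4], [-2, -7]].
Characteristic polynomial det(A - λI) = λ^2 + 8λ + 15 = 0.
Eigenvalues λ = -3, -5.
For λ=-3: (A-λI) row 1 is [2, 4], so an eigenvector is (-2, 1).
For λ=-5: (A-λI) row 1 is [4, 4], so an eigenvector is (-1, 1).
General solution: c_1e^(-3t)(-2,1) + c_2e^(-5t)(-1,1).
Applying x_1(0)=-2, x_2(0)=-2 gives c_1=4, c_2=-6.

x_1(t) = -8e^(-3t) + 6e^(-5t), x_2(t) = 4e^(-3t) - 6e^(-5t)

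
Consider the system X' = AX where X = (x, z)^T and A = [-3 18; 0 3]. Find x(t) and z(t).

Coefficient matrix A = [[-3, 18], [0, 3]].
Characteristic polynomial det(A - λI) = λ^2 - 9 = 0.
Eigenvalues λ = -3, 3.
For λ=-3: (A-λI) row 1 is [0, 18], so an eigenvector is (1, 0).
For λ=3: (A-λI) row 1 is [-6, 18], so an eigenvector is (3, 1).
General solution: K_1e^(-3t)(1,0) + K_2e^(3t)(3,1).

x(t) = K_1e^(-3t) + 3K_2e^(3t), z(t) = K_2e^(3t)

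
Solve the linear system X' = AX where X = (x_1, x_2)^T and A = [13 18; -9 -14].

Coefficient matrix A = [[13, 18], [-9, -14]].
Characteristic polynomial det(A - λI) = λ^2 + λ - 20 = 0.
Eigenvalues λ = -5, 4.
For λ=-5: (A-λI) row 1 is [18, 18], so an eigenvector is (-1, 1).
For λ=4: (A-λI) row 1 is [9, 18], so an eigenvector is (2, -1).
General solution: K_1e^(-5t)(-1,1) + K_2e^(4t)(2,-1).

x_1(t) = -K_1e^(-5t) + 2K_2e^(4t), x_2(t) = K_1e^(-5t) - K_2e^(4t)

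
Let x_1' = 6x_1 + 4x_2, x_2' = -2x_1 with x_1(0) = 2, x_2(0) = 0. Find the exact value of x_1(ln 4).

992

A = [[6,4],[-2,0]]; eigenvalues λ = 2, 4.
Eigenvectors: (1,-1) for λ=2, (2,-1) for λ=4.
From the initial condition, c_1 = -2, c_2 = 2.
x_1(ln 4) = (-2)(4^2)(1) + (2)(4^4)(2) = 992.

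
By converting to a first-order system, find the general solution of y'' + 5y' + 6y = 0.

y(t) = K_1e^(-2t) + K_2e^(-3t)

Let x_1 = y, x_2 = y'. Then x_1' = x_2 and x_2' = -6x_1 - 5x_2.
A = [[0,1],[-6,-5]]; det(A-λI) = λ^2 + 5λ + 6.
Eigenvalues λ = -2, -3 with eigenvectors (1,-2), (1,-3).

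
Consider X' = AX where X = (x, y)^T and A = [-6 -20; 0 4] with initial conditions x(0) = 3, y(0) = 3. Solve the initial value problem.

Coefficient matrix A = [[-6, -20], [0, 4]].
Characteristic polynomial det(A - λI) = λ^2 + 2λ - 24 = 0.
Eigenvalues λ = -6, 4.
For λ=-6: (A-λI) row 1 is [0, -20], so an eigenvector is (1, 0).
For λ=4: (A-λI) row 1 is [-10, -20], so an eigenvector is (2, -1).
General solution: K_1e^(-6t)(1,0) + K_2e^(4t)(2,-1).
Applying x(0)=3, y(0)=3 gives K_1=9, K_2=-3.

x(t) = -6e^(4t) + 9e^(-6t), y(t) = 3e^(4t)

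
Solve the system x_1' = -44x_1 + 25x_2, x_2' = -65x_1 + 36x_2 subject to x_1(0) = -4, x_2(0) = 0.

x_1(t) = 32e^(-4t)sin(5t) - 4e^(-4t)cos(5t), x_2(t) = 52e^(-4t)sin(5t)

Coefficient matrix A = [[-44, 25], [-65, 36]].
Characteristic polynomial det(A - λI) = λ^2 + 8λ + 41 = 0.
Eigenvalues λ = -4 ± 5i (complex conjugate pair).
For λ=-4+5i: an eigenvector is (-2,-3) - i(1,2) = (-2 - i, -3 - 2i).
A real fundamental pair from Re and Im of e^((-4+5i)t)v: X_1 = e^(-4t)(cos(5t)·(-2,-3) + sin(5t)·(1,2)), X_2 = e^(-4t)(sin(5t)·(-2,-3) - cos(5t)·(1,2)).
General solution: C_1X_1 + C_2X_2.
Applying x_1(0)=-4, x_2(0)=0 gives C_1=8, C_2=-12.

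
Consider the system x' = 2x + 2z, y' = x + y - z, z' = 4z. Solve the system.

x(t) = c_2e^(2t) + c_3e^(4t), y(t) = c_1e^(t) + c_2e^(2t), z(t) = c_3e^(4t)

Coefficient matrix A = [[2, 0, 2], [1, 1, -1], [0, 0, 4]].
det(A - λI) = 0 gives eigenvalues λ = 1, 2, 4.
For λ=1: eigenvector (0,1,0).
For λ=2: eigenvector (1,1,0).
For λ=4: eigenvector (1,0,1).
General solution: c_1e^(t)(0,1,0) + c_2e^(2t)(1,1,0) + c_3e^(4t)(1,0,1).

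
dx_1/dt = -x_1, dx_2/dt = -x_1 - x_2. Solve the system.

x_1(t) = C_2e^(-t), x_2(t) = -C_1e^(-t) - C_2te^(-t) - 3C_2e^(-t)

Coefficient matrix A = [[-1, 0], [-1, -1]].
Characteristic polynomial det(A - λI) = λ^2 + 2λ + 1 = 0.
Single eigenvalue λ = -1 with algebraic multiplicity 2.
Eigenvector v = (0,-1); generalized eigenvector w with (A-λI)w=v is (1,-3).
General solution: e^(-t)[C_1·v + C_2·(t·v + w)].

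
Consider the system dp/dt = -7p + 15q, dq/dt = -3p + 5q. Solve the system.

Coefficient matrix A = [[-7, 15], [-3, 5]].
Characteristic polynomial det(A - λI) = λ^2 + 2λ + 10 = 0.
Eigenvalues λ = -1 ± 3i (complex conjugate pair).
For λ=-1+3i: an eigenvector is (-1,0) - i(2,1) = (-1 - 2i, 0 - i).
A real fundamental pair from Re and Im of e^((-1+3i)t)v: X_1 = e^(-t)(cos(3t)·(-1,0) + sin(3t)·(2,1)), X_2 = e^(-t)(sin(3t)·(-1,0) - cos(3t)·(2,1)).
General solution: c_1X_1 + c_2X_2.

p(t) = 2c_1e^(-t)sin(3t) - c_1e^(-t)cos(3t) - c_2e^(-t)sin(3t) - 2c_2e^(-t)cos(3t), q(t) = c_1e^(-t)sin(3t) - c_2e^(-t)cos(3t)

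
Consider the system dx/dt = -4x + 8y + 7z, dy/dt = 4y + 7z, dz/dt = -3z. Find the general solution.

Coefficient matrix A = [[-4, 8, 7], [0, 4, 7], [0, 0, -3]].
det(A - λI) = 0 gives eigenvalues λ = 4, -4, -3.
For λ=4: eigenvector (1,1,0).
For λ=-4: eigenvector (1,0,0).
For λ=-3: eigenvector (-1,-1,1).
General solution: K_1e^(4t)(1,1,0) + K_2e^(-4t)(1,0,0) + K_3e^(-3t)(-1,-1,1).

x(t) = K_1e^(4t) + K_2e^(-4t) - K_3e^(-3t), y(t) = K_1e^(4t) - K_3e^(-3t), z(t) = K_3e^(-3t)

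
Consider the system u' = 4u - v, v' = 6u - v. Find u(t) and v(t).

Coefficient matrix A = [[4, -1], [6, -1]].
Characteristic polynomial det(A - λI) = λ^2 - 3λ + 2 = 0.
Eigenvalues λ = 2, 1.
For λ=2: (A-λI) row 1 is [2, -1], so an eigenvector is (-1, -2).
For λ=1: (A-λI) row 1 is [3, -1], so an eigenvector is (1, 3).
General solution: c_1e^(2t)(-1,-2) + c_2e^(t)(1,3).

u(t) = -c_1e^(2t) + c_2e^(t), v(t) = -2c_1e^(2t) + 3c_2e^(t)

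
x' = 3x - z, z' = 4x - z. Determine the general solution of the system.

Coefficient matrix A = [[3, -1], [4, -1]].
Characteristic polynomial det(A - λI) = λ^2 - 2λ + 1 = 0.
Single eigenvalue λ = 1 with algebraic multiplicity 2.
Eigenvector v = (-1,-2); generalized eigenvector w with (A-λI)w=v is (0,1).
General solution: e^(t)[C_1·v + C_2·(t·v + w)].

x(t) = -C_1e^(t) - C_2te^(t), z(t) = -2C_1e^(t) - 2C_2te^(t) + C_2e^(t)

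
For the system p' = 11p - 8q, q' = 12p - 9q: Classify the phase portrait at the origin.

saddle

A = [[11,-8],[12,-9]]; det(A-λI) = λ^2 - 2λ - 3.
λ = 3, -1: opposite signs.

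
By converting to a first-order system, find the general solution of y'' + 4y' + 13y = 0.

y(t) = c_1e^(-2t)cos(3t) + c_2e^(-2t)sin(3t)

Let x_1 = y, x_2 = y'. Then x_1' = x_2 and x_2' = -13x_1 - 4x_2.
A = [[0,1],[-13,-4]]; det(A-λI) = λ^2 + 4λ + 13.
Eigenvalues λ = -2 ± 3i.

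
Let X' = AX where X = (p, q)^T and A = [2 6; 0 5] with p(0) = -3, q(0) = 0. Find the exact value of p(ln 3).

A = [[2,6],[0,5]]; eigenvalues λ = 5, 2.
Eigenvectors: (2,1) for λ=5, (1,0) for λ=2.
From the initial condition, c_1 = 0, c_2 = -3.
p(ln 3) = (0)(3^5)(2) + (-3)(3^2)(1) = -27.

-27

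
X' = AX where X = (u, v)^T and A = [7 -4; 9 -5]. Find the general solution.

u(t) = -2C_1e^(t) - 2C_2te^(t) + C_2e^(t), v(t) = -3C_1e^(t) - 3C_2te^(t) + 2C_2e^(t)

Coefficient matrix A = [[7, -4], [9, -5]].
Characteristic polynomial det(A - λI) = λ^2 - 2λ + 1 = 0.
Single eigenvalue λ = 1 with algebraic multiplicity 2.
Eigenvector v = (-2,-3); generalized eigenvector w with (A-λI)w=v is (1,2).
General solution: e^(t)[C_1·v + C_2·(t·v + w)].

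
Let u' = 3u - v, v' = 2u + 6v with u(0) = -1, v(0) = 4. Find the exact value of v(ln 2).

160

A = [[3,-1],[2,6]]; eigenvalues λ = 5, 4.
Eigenvectors: (-1,2) for λ=5, (-1,1) for λ=4.
From the initial condition, c_1 = 3, c_2 = -2.
v(ln 2) = (3)(2^5)(2) + (-2)(2^4)(1) = 160.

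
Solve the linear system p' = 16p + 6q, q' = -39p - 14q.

Coefficient matrix A = [[16, 6], [-39, -14]].
Characteristic polynomial det(A - λI) = λ^2 - 2λ + 10 = 0.
Eigenvalues λ = 1 ± 3i (complex conjugate pair).
For λ=1+3i: an eigenvector is (-1,2) - i(-1,3) = (-1 + i, 2 - 3i).
A real fundamental pair from Re and Im of e^((1+3i)t)v: X_1 = e^(t)(cos(3t)·(-1,2) + sin(3t)·(-1,3)), X_2 = e^(t)(sin(3t)·(-1,2) - cos(3t)·(-1,3)).
General solution: K_1X_1 + K_2X_2.

p(t) = -K_1e^(t)sin(3t) - K_1e^(t)cos(3t) - K_2e^(t)sin(3t) + K_2e^(t)cos(3t), q(t) = 3K_1e^(t)sin(3t) + 2K_1e^(t)cos(3t) + 2K_2e^(t)sin(3t) - 3K_2e^(t)cos(3t)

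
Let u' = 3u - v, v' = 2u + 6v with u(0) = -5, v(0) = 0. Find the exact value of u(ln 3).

A = [[3,-1],[2,6]]; eigenvalues λ = 5, 4.
Eigenvectors: (-1,2) for λ=5, (1,-1) for λ=4.
From the initial condition, c_1 = -5, c_2 = -10.
u(ln 3) = (-5)(3^5)(-1) + (-10)(3^4)(1) = 405.

405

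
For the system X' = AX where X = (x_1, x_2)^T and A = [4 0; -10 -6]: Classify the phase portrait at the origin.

A = [[4,0],[-10,-6]]; det(A-λI) = λ^2 + 2λ - 24.
λ = 4, -6: opposite signs.

saddle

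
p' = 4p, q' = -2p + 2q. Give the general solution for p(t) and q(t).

p(t) = K_1e^(4t), q(t) = -K_1e^(4t) - K_2e^(2t)

Coefficient matrix A = [[4, 0], [-2, 2]].
Characteristic polynomial det(A - λI) = λ^2 - 6λ + 8 = 0.
Eigenvalues λ = 4, 2.
For λ=4: (A-λI) row 2 is [-2, -2], so an eigenvector is (1, -1).
For λ=2: (A-λI) row 1 is [2, 0], so an eigenvector is (0, -1).
General solution: K_1e^(4t)(1,-1) + K_2e^(2t)(0,-1).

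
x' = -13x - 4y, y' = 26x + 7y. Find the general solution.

Coefficient matrix A = [[-13, -4], [26, 7]].
Characteristic polynomial det(A - λI) = λ^2 + 6λ + 13 = 0.
Eigenvalues λ = -3 ± 2i (complex conjugate pair).
For λ=-3+2i: an eigenvector is (-1,3) - i(-1,2) = (-1 + i, 3 - 2i).
A real fundamental pair from Re and Im of e^((-3+2i)t)v: X_1 = e^(-3t)(cos(2t)·(-1,3) + sin(2t)·(-1,2)), X_2 = e^(-3t)(sin(2t)·(-1,3) - cos(2t)·(-1,2)).
General solution: K_1X_1 + K_2X_2.

x(t) = -K_1e^(-3t)sin(2t) - K_1e^(-3t)cos(2t) - K_2e^(-3t)sin(2t) + K_2e^(-3t)cos(2t), y(t) = 2K_1e^(-3t)sin(2t) + 3K_1e^(-3t)cos(2t) + 3K_2e^(-3t)sin(2t) - 2K_2e^(-3t)cos(2t)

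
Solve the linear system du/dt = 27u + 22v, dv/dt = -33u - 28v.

u(t) = -2c_1e^(-6t) - c_2e^(5t), v(t) = 3c_1e^(-6t) + c_2e^(5t)

Coefficient matrix A = [[27, 22], [-33, -28]].
Characteristic polynomial det(A - λI) = λ^2 + λ - 30 = 0.
Eigenvalues λ = -6, 5.
For λ=-6: (A-λI) row 1 is [33, 22], so an eigenvector is (-2, 3).
For λ=5: (A-λI) row 1 is [22, 22], so an eigenvector is (-1, 1).
General solution: c_1e^(-6t)(-2,3) + c_2e^(5t)(-1,1).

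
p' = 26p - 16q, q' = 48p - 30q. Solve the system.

p(t) = c_1e^(-6t) - 2c_2e^(2t), q(t) = 2c_1e^(-6t) - 3c_2e^(2t)

Coefficient matrix A = [[26, -16], [48, -30]].
Characteristic polynomial det(A - λI) = λ^2 + 4λ - 12 = 0.
Eigenvalues λ = -6, 2.
For λ=-6: (A-λI) row 1 is [32, -16], so an eigenvector is (1, 2).
For λ=2: (A-λI) row 1 is [24, -16], so an eigenvector is (-2, -3).
General solution: c_1e^(-6t)(1,2) + c_2e^(2t)(-2,-3).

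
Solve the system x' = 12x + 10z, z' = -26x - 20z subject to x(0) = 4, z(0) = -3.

x(t) = 17e^(-4t)sin(2t) + 4e^(-4t)cos(2t), z(t) = -28e^(-4t)sin(2t) - 3e^(-4t)cos(2t)

Coefficient matrix A = [[12, 10], [-26, -20]].
Characteristic polynomial det(A - λI) = λ^2 + 8λ + 20 = 0.
Eigenvalues λ = -4 ± 2i (complex conjugate pair).
For λ=-4+2i: an eigenvector is (2,-3) - i(1,-2) = (2 - i, -3 + 2i).
A real fundamental pair from Re and Im of e^((-4+2i)t)v: X_1 = e^(-4t)(cos(2t)·(2,-3) + sin(2t)·(1,-2)), X_2 = e^(-4t)(sin(2t)·(2,-3) - cos(2t)·(1,-2)).
General solution: C_1X_1 + C_2X_2.
Applying x(0)=4, z(0)=-3 gives C_1=5, C_2=6.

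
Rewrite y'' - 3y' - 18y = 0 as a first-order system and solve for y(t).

Let x_1 = y, x_2 = y'. Then x_1' = x_2 and x_2' = 18x_1 + 3x_2.
A = [[0,1],[18,3]]; det(A-λI) = λ^2 - 3λ - 18.
Eigenvalues λ = -3, 6 with eigenvectors (1,-3), (1,6).

y(t) = C_1e^(-3t) + C_2e^(6t)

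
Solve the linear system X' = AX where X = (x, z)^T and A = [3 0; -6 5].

x(t) = -K_1e^(3t), z(t) = -3K_1e^(3t) - K_2e^(5t)

Coefficient matrix A = [[3, 0], [-6, 5]].
Characteristic polynomial det(A - λI) = λ^2 - 8λ + 15 = 0.
Eigenvalues λ = 3, 5.
For λ=3: (A-λI) row 2 is [-6, 2], so an eigenvector is (-1, -3).
For λ=5: (A-λI) row 1 is [-2, 0], so an eigenvector is (0, -1).
General solution: K_1e^(3t)(-1,-3) + K_2e^(5t)(0,-1).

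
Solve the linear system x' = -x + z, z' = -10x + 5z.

x(t) = -K_1e^(2t)cos(t) - K_2e^(2t)sin(t), z(t) = K_1e^(2t)sin(t) - 3K_1e^(2t)cos(t) - 3K_2e^(2t)sin(t) - K_2e^(2t)cos(t)

Coefficient matrix A = [[-1, 1], [-10, 5]].
Characteristic polynomial det(A - λI) = λ^2 - 4λ + 5 = 0.
Eigenvalues λ = 2 ± i (complex conjugate pair).
For λ=2+i: an eigenvector is (-1,-3) - i(0,1) = (-1, -3 - i).
A real fundamental pair from Re and Im of e^((2+i)t)v: X_1 = e^(2t)(cos(t)·(-1,-3) + sin(t)·(0,1)), X_2 = e^(2t)(sin(t)·(-1,-3) - cos(t)·(0,1)).
General solution: K_1X_1 + K_2X_2.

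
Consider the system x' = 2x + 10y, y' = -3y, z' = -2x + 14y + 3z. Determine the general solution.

Coefficient matrix A = [[2, 10, 0], [0, -3, 0], [-2, 14, 3]].
det(A - λI) = 0 gives eigenvalues λ = 2, -3, 3.
For λ=2: eigenvector (1,0,2).
For λ=-3: eigenvector (2,-1,3).
For λ=3: eigenvector (0,0,1).
General solution: c_1e^(2t)(1,0,2) + c_2e^(-3t)(2,-1,3) + c_3e^(3t)(0,0,1).

x(t) = c_1e^(2t) + 2c_2e^(-3t), y(t) = -c_2e^(-3t), z(t) = 2c_1e^(2t) + 3c_2e^(-3t) + c_3e^(3t)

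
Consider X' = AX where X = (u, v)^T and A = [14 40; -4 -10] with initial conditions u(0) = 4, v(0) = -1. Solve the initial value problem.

Coefficient matrix A = [[14, 40], [-4, -10]].
Characteristic polynomial det(A - λI) = λ^2 - 4λ + 20 = 0.
Eigenvalues λ = 2 ± 4i (complex conjugate pair).
For λ=2+4i: an eigenvector is (3,-1) - i(-1,0) = (3 + i, -1).
A real fundamental pair from Re and Im of e^((2+4i)t)v: X_1 = e^(2t)(cos(4t)·(3,-1) + sin(4t)·(-1,0)), X_2 = e^(2t)(sin(4t)·(3,-1) - cos(4t)·(-1,0)).
General solution: c_1X_1 + c_2X_2.
Applying u(0)=4, v(0)=-1 gives c_1=1, c_2=1.

u(t) = 2e^(2t)sin(4t) + 4e^(2t)cos(4t), v(t) = -e^(2t)sin(4t) - e^(2t)cos(4t)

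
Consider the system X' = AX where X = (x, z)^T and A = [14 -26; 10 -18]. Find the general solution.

x(t) = -3C_1e^(-2t)sin(2t) - 2C_1e^(-2t)cos(2t) - 2C_2e^(-2t)sin(2t) + 3C_2e^(-2t)cos(2t), z(t) = -2C_1e^(-2t)sin(2t) - C_1e^(-2t)cos(2t) - C_2e^(-2t)sin(2t) + 2C_2e^(-2t)cos(2t)

Coefficient matrix A = [[14, -26], [10, -18]].
Characteristic polynomial det(A - λI) = λ^2 + 4λ + 8 = 0.
Eigenvalues λ = -2 ± 2i (complex conjugate pair).
For λ=-2+2i: an eigenvector is (-2,-1) - i(-3,-2) = (-2 + 3i, -1 + 2i).
A real fundamental pair from Re and Im of e^((-2+2i)t)v: X_1 = e^(-2t)(cos(2t)·(-2,-1) + sin(2t)·(-3,-2)), X_2 = e^(-2t)(sin(2t)·(-2,-1) - cos(2t)·(-3,-2)).
General solution: C_1X_1 + C_2X_2.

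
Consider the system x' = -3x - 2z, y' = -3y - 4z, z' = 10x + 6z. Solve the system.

x(t) = C_1e^(t) - 2C_3e^(2t), y(t) = 2C_1e^(t) + C_2e^(-3t) - 4C_3e^(2t), z(t) = -2C_1e^(t) + 5C_3e^(2t)

Coefficient matrix A = [[-3, 0, -2], [0, -3, -4], [10, 0, 6]].
det(A - λI) = 0 gives eigenvalues λ = 1, -3, 2.
For λ=1: eigenvector (1,2,-2).
For λ=-3: eigenvector (0,1,0).
For λ=2: eigenvector (-2,-4,5).
General solution: C_1e^(t)(1,2,-2) + C_2e^(-3t)(0,1,0) + C_3e^(2t)(-2,-4,5).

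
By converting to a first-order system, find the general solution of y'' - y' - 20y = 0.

Let x_1 = y, x_2 = y'. Then x_1' = x_2 and x_2' = 20x_1 + x_2.
A = [[0,1],[20,1]]; det(A-λI) = λ^2 - λ - 20.
Eigenvalues λ = -4, 5 with eigenvectors (1,-4), (1,5).

y(t) = c_1e^(-4t) + c_2e^(5t)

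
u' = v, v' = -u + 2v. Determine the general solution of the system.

u(t) = -c_1e^(t) - c_2te^(t) + 3c_2e^(t), v(t) = -c_1e^(t) - c_2te^(t) + 2c_2e^(t)

Coefficient matrix A = [[0, 1], [-1, 2]].
Characteristic polynomial det(A - λI) = λ^2 - 2λ + 1 = 0.
Single eigenvalue λ = 1 with algebraic multiplicity 2.
Eigenvector v = (-1,-1); generalized eigenvector w with (A-λI)w=v is (3,2).
General solution: e^(t)[c_1·v + c_2·(t·v + w)].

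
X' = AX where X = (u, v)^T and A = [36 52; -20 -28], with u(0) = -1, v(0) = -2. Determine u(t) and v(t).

u(t) = -34e^(4t)sin(4t) - e^(4t)cos(4t), v(t) = 21e^(4t)sin(4t) - 2e^(4t)cos(4t)

Coefficient matrix A = [[36, 52], [-20, -28]].
Characteristic polynomial det(A - λI) = λ^2 - 8λ + 32 = 0.
Eigenvalues λ = 4 ± 4i (complex conjugate pair).
For λ=4+4i: an eigenvector is (2,-1) - i(3,-2) = (2 - 3i, -1 + 2i).
A real fundamental pair from Re and Im of e^((4+4i)t)v: X_1 = e^(4t)(cos(4t)·(2,-1) + sin(4t)·(3,-2)), X_2 = e^(4t)(sin(4t)·(2,-1) - cos(4t)·(3,-2)).
General solution: K_1X_1 + K_2X_2.
Applying u(0)=-1, v(0)=-2 gives K_1=-8, K_2=-5.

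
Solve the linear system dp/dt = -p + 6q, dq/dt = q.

p(t) = 3C_1e^(t) - C_2e^(-t), q(t) = C_1e^(t)

Coefficient matrix A = [[-1, 6], [0, 1]].
Characteristic polynomial det(A - λI) = λ^2 - 1 = 0.
Eigenvalues λ = 1, -1.
For λ=1: (A-λI) row 1 is [-2, 6], so an eigenvector is (3, 1).
For λ=-1: (A-λI) row 1 is [0, 6], so an eigenvector is (-1, 0).
General solution: C_1e^(t)(3,1) + C_2e^(-t)(-1,0).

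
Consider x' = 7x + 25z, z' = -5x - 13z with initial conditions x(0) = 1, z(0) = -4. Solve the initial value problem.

x(t) = -18e^(-3t)sin(5t) + e^(-3t)cos(5t), z(t) = 7e^(-3t)sin(5t) - 4e^(-3t)cos(5t)

Coefficient matrix A = [[7, 25], [-5, -13]].
Characteristic polynomial det(A - λI) = λ^2 + 6λ + 34 = 0.
Eigenvalues λ = -3 ± 5i (complex conjugate pair).
For λ=-3+5i: an eigenvector is (2,-1) - i(-1,0) = (2 + i, -1).
A real fundamental pair from Re and Im of e^((-3+5i)t)v: X_1 = e^(-3t)(cos(5t)·(2,-1) + sin(5t)·(-1,0)), X_2 = e^(-3t)(sin(5t)·(2,-1) - cos(5t)·(-1,0)).
General solution: C_1X_1 + C_2X_2.
Applying x(0)=1, z(0)=-4 gives C_1=4, C_2=-7.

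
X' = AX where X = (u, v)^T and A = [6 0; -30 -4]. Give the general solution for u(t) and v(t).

Coefficient matrix A = [[6, 0], [-30, -4]].
Characteristic polynomial det(A - λI) = λ^2 - 2λ - 24 = 0.
Eigenvalues λ = -4, 6.
For λ=-4: (A-λI) row 1 is [10, 0], so an eigenvector is (0, 1).
For λ=6: (A-λI) row 2 is [-30, -10], so an eigenvector is (1, -3).
General solution: K_1e^(-4t)(0,1) + K_2e^(6t)(1,-3).

u(t) = K_2e^(6t), v(t) = K_1e^(-4t) - 3K_2e^(6t)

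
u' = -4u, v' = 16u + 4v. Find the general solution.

u(t) = c_1e^(-4t), v(t) = -2c_1e^(-4t) + c_2e^(4t)

Coefficient matrix A = [[-4, 0], [16, 4]].
Characteristic polynomial det(A - λI) = λ^2 - 16 = 0.
Eigenvalues λ = -4, 4.
For λ=-4: (A-λI) row 2 is [16, 8], so an eigenvector is (1, -2).
For λ=4: (A-λI) row 1 is [-8, 0], so an eigenvector is (0, 1).
General solution: c_1e^(-4t)(1,-2) + c_2e^(4t)(0,1).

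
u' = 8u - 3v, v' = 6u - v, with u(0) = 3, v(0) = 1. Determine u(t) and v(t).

Coefficient matrix A = [[8, -3], [6, -1]].
Characteristic polynomial det(A - λI) = λ^2 - 7λ + 10 = 0.
Eigenvalues λ = 5, 2.
For λ=5: (A-λI) row 1 is [3, -3], so an eigenvector is (1, 1).
For λ=2: (A-λI) row 1 is [6, -3], so an eigenvector is (1, 2).
General solution: C_1e^(5t)(1,1) + C_2e^(2t)(1,2).
Applying u(0)=3, v(0)=1 gives C_1=5, C_2=-2.

u(t) = 5e^(5t) - 2e^(2t), v(t) = 5e^(5t) - 4e^(2t)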